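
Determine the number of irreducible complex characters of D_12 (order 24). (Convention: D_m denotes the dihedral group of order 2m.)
9

Details: The number of irreducible complex representations of a finite group equals its number of conjugacy classes. D_12 has 9 conjugacy classes (n/2 + 3 for n even), so D_12 (order 24) has exactly 9 irreducible complex representations.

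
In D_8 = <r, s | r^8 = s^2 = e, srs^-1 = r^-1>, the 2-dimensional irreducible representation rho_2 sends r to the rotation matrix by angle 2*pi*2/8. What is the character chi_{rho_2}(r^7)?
chi_{rho_2}(r^7) = 2*cos(2*pi*2*7/8) = 0

Explanation: rho_2(r^7) is rotation by angle 2*pi*2*7/8, whose trace is 2*cos(2*pi*2*7/8) = 0.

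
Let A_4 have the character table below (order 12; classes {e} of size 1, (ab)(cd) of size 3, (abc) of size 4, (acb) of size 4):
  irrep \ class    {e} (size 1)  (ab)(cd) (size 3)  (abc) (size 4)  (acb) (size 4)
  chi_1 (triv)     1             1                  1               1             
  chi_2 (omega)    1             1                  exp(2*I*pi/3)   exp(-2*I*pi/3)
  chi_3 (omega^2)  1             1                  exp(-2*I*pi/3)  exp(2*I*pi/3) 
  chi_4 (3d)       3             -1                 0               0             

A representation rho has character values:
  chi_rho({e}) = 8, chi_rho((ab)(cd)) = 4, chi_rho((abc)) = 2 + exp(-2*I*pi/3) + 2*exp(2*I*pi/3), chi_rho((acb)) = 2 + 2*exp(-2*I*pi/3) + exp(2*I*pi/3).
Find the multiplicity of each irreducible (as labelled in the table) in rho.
Multiplicities: chi_1: 2, chi_2: 2, chi_3: 1, chi_4: 1.

Proof sketch: Use <chi_rho, chi> = (1/|G|) sum_C |C| * chi_rho(C) * conj(chi(C)) with |G| = 12 for each irreducible chi in the table:
  <chi_rho, chi_1> = (1/12)[1*(8)*conj(1) + 3*(4)*conj(1) + 4*(2 + exp(-2*I*pi/3) + 2*exp(2*I*pi/3))*conj(1) + 4*(2 + 2*exp(-2*I*pi/3) + exp(2*I*pi/3))*conj(1)]
      = (1/12)[(8) + (12) + (8 + 4*exp(-2*I*pi/3) + 8*exp(2*I*pi/3)) + (8 + 8*exp(-2*I*pi/3) + 4*exp(2*I*pi/3))] = 24/12 = 2
  <chi_rho, chi_2> = (1/12)[1*(8)*conj(1) + 3*(4)*conj(1) + 4*(2 + exp(-2*I*pi/3) + 2*exp(2*I*pi/3))*conj(exp(2*I*pi/3)) + 4*(2 + 2*exp(-2*I*pi/3) + exp(2*I*pi/3))*conj(exp(-2*I*pi/3))]
      = (1/12)[(8) + (12) + (8 + 8*exp(-2*I*pi/3) + 4*exp(2*I*pi/3)) + (8 + 4*exp(-2*I*pi/3) + 8*exp(2*I*pi/3))] = 24/12 = 2
  <chi_rho, chi_3> = (1/12)[1*(8)*conj(1) + 3*(4)*conj(1) + 4*(2 + exp(-2*I*pi/3) + 2*exp(2*I*pi/3))*conj(exp(-2*I*pi/3)) + 4*(2 + 2*exp(-2*I*pi/3) + exp(2*I*pi/3))*conj(exp(2*I*pi/3))]
      = (1/12)[(8) + (12) + (-4) + (-4)] = 12/12 = 1
  <chi_rho, chi_4> = (1/12)[1*(8)*conj(3) + 3*(4)*conj(-1) + 4*(2 + exp(-2*I*pi/3) + 2*exp(2*I*pi/3))*conj(0) + 4*(2 + 2*exp(-2*I*pi/3) + exp(2*I*pi/3))*conj(0)]
      = (1/12)[(24) + (-12) + (0) + (0)] = 12/12 = 1
(Exp terms are combined using exp(i*s)*conj(exp(i*t)) = exp(i*(s-t)), and sums of them are collapsed using the identity that for every m > 1 the m distinct m-th roots of unity sum to 0, e.g. 1 + exp(2*I*pi/3) + exp(-2*I*pi/3) = 0.)
Dimension check: dim(rho) = sum (mult * dim) = 2*1 + 2*1 + 1*1 + 1*3 = 8 = chi_rho(e) = 8.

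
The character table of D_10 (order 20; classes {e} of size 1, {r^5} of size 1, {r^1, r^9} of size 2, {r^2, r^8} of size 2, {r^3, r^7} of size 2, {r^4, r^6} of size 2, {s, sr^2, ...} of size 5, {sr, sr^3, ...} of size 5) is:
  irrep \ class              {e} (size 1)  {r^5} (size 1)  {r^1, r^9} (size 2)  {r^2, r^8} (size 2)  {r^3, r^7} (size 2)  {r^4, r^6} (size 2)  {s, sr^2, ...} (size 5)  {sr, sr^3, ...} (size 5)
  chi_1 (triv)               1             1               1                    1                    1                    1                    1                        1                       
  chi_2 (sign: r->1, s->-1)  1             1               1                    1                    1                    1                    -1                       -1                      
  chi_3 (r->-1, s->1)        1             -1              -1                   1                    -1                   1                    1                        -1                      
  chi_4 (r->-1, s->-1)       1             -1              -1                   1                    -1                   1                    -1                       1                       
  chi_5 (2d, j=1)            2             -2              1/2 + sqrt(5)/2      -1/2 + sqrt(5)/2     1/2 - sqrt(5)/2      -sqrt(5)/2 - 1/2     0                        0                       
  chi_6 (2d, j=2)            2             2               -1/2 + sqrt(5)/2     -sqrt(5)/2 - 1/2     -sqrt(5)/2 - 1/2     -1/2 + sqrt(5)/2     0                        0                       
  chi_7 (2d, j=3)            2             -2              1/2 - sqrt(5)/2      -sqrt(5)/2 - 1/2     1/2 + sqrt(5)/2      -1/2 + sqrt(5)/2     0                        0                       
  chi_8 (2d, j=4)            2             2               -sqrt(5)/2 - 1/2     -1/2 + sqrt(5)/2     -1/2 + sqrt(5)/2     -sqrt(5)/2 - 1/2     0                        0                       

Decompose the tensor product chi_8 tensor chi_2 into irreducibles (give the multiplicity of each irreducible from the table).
chi_8 tensor chi_2 = chi_8 (all other irreducibles have multiplicity 0).

Why: The character of a tensor product is the pointwise product (chi_8 * chi_2)(C) = chi_8(C) * chi_2(C):
  {e}: (2)*(1), {r^5}: (2)*(1), {r^1, r^9}: (-sqrt(5)/2 - 1/2)*(1), {r^2, r^8}: (-1/2 + sqrt(5)/2)*(1), {r^3, r^7}: (-1/2 + sqrt(5)/2)*(1), {r^4, r^6}: (-sqrt(5)/2 - 1/2)*(1), {s, sr^2, ...}: (0)*(-1), {sr, sr^3, ...}: (0)*(-1)
so (chi_8 * chi_2) takes values
  {e} -> 2, {r^5} -> 2, {r^1, r^9} -> -sqrt(5)/2 - 1/2, {r^2, r^8} -> -1/2 + sqrt(5)/2, {r^3, r^7} -> -1/2 + sqrt(5)/2, {r^4, r^6} -> -sqrt(5)/2 - 1/2, {s, sr^2, ...} -> 0, {sr, sr^3, ...} -> 0.
Now take the inner product of this character with each irreducible chi from the table, <chi_8*chi_2, chi> = (1/20) sum_C |C| (chi_8*chi_2)(C) conj(chi(C)):
  <chi_8*chi_2, chi_1> = (1/20)[1*(2)*conj(1) + 1*(2)*conj(1) + 2*(-sqrt(5)/2 - 1/2)*conj(1) + 2*(-1/2 + sqrt(5)/2)*conj(1) + 2*(-1/2 + sqrt(5)/2)*conj(1) + 2*(-sqrt(5)/2 - 1/2)*conj(1) + 5*(0)*conj(1) + 5*(0)*conj(1)]
      = (1/20)[(2) + (2) + (-sqrt(5) - 1) + (-1 + sqrt(5)) + (-1 + sqrt(5)) + (-sqrt(5) - 1) + (0) + (0)] = 0/20 = 0
  <chi_8*chi_2, chi_2> = (1/20)[1*(2)*conj(1) + 1*(2)*conj(1) + 2*(-sqrt(5)/2 - 1/2)*conj(1) + 2*(-1/2 + sqrt(5)/2)*conj(1) + 2*(-1/2 + sqrt(5)/2)*conj(1) + 2*(-sqrt(5)/2 - 1/2)*conj(1) + 5*(0)*conj(-1) + 5*(0)*conj(-1)]
      = (1/20)[(2) + (2) + (-sqrt(5) - 1) + (-1 + sqrt(5)) + (-1 + sqrt(5)) + (-sqrt(5) - 1) + (0) + (0)] = 0/20 = 0
  <chi_8*chi_2, chi_3> = (1/20)[1*(2)*conj(1) + 1*(2)*conj(-1) + 2*(-sqrt(5)/2 - 1/2)*conj(-1) + 2*(-1/2 + sqrt(5)/2)*conj(1) + 2*(-1/2 + sqrt(5)/2)*conj(-1) + 2*(-sqrt(5)/2 - 1/2)*conj(1) + 5*(0)*conj(1) + 5*(0)*conj(-1)]
      = (1/20)[(2) + (-2) + (1 + sqrt(5)) + (-1 + sqrt(5)) + (1 - sqrt(5)) + (-sqrt(5) - 1) + (0) + (0)] = 0/20 = 0
  <chi_8*chi_2, chi_4> = (1/20)[1*(2)*conj(1) + 1*(2)*conj(-1) + 2*(-sqrt(5)/2 - 1/2)*conj(-1) + 2*(-1/2 + sqrt(5)/2)*conj(1) + 2*(-1/2 + sqrt(5)/2)*conj(-1) + 2*(-sqrt(5)/2 - 1/2)*conj(1) + 5*(0)*conj(-1) + 5*(0)*conj(1)]
      = (1/20)[(2) + (-2) + (1 + sqrt(5)) + (-1 + sqrt(5)) + (1 - sqrt(5)) + (-sqrt(5) - 1) + (0) + (0)] = 0/20 = 0
  <chi_8*chi_2, chi_5> = (1/20)[1*(2)*conj(2) + 1*(2)*conj(-2) + 2*(-sqrt(5)/2 - 1/2)*conj(1/2 + sqrt(5)/2) + 2*(-1/2 + sqrt(5)/2)*conj(-1/2 + sqrt(5)/2) + 2*(-1/2 + sqrt(5)/2)*conj(1/2 - sqrt(5)/2) + 2*(-sqrt(5)/2 - 1/2)*conj(-sqrt(5)/2 - 1/2) + 5*(0)*conj(0) + 5*(0)*conj(0)]
      = (1/20)[(4) + (-4) + (-3 - sqrt(5)) + (3 - sqrt(5)) + (-3 + sqrt(5)) + (sqrt(5) + 3) + (0) + (0)] = 0/20 = 0
  <chi_8*chi_2, chi_6> = (1/20)[1*(2)*conj(2) + 1*(2)*conj(2) + 2*(-sqrt(5)/2 - 1/2)*conj(-1/2 + sqrt(5)/2) + 2*(-1/2 + sqrt(5)/2)*conj(-sqrt(5)/2 - 1/2) + 2*(-1/2 + sqrt(5)/2)*conj(-sqrt(5)/2 - 1/2) + 2*(-sqrt(5)/2 - 1/2)*conj(-1/2 + sqrt(5)/2) + 5*(0)*conj(0) + 5*(0)*conj(0)]
      = (1/20)[(4) + (4) + (-2) + (-2) + (-2) + (-2) + (0) + (0)] = 0/20 = 0
  <chi_8*chi_2, chi_7> = (1/20)[1*(2)*conj(2) + 1*(2)*conj(-2) + 2*(-sqrt(5)/2 - 1/2)*conj(1/2 - sqrt(5)/2) + 2*(-1/2 + sqrt(5)/2)*conj(-sqrt(5)/2 - 1/2) + 2*(-1/2 + sqrt(5)/2)*conj(1/2 + sqrt(5)/2) + 2*(-sqrt(5)/2 - 1/2)*conj(-1/2 + sqrt(5)/2) + 5*(0)*conj(0) + 5*(0)*conj(0)]
      = (1/20)[(4) + (-4) + (2) + (-2) + (2) + (-2) + (0) + (0)] = 0/20 = 0
  <chi_8*chi_2, chi_8> = (1/20)[1*(2)*conj(2) + 1*(2)*conj(2) + 2*(-sqrt(5)/2 - 1/2)*conj(-sqrt(5)/2 - 1/2) + 2*(-1/2 + sqrt(5)/2)*conj(-1/2 + sqrt(5)/2) + 2*(-1/2 + sqrt(5)/2)*conj(-1/2 + sqrt(5)/2) + 2*(-sqrt(5)/2 - 1/2)*conj(-sqrt(5)/2 - 1/2) + 5*(0)*conj(0) + 5*(0)*conj(0)]
      = (1/20)[(4) + (4) + (sqrt(5) + 3) + (3 - sqrt(5)) + (3 - sqrt(5)) + (sqrt(5) + 3) + (0) + (0)] = 20/20 = 1
Hence the multiplicities are chi_8: 1. Dimension check: dim(chi_8)*dim(chi_2) = 2*1 = 2 and sum (mult * dim) = 1*2 = 2.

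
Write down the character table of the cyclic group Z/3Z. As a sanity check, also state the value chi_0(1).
Character table of Z/3Z (irreps indexed chi_0,...,chi_2 with chi_k(m) = zeta_3^(k*m), zeta_3 = exp(2*pi*i/3)):
  irrep \ class  {0} (size 1)  {1} (size 1)    {2} (size 1)  
  chi_0          1             1               1             
  chi_1          1             exp(2*I*pi/3)   exp(-2*I*pi/3)
  chi_2          1             exp(-2*I*pi/3)  exp(2*I*pi/3) 

Spot check: chi_0(1) = zeta_3^(0*1) = zeta_3^0 = 1.

Working: Z/3Z is abelian, so all 3 irreducible complex representations are 1-dimensional. They are given by chi_k(m) = zeta_3^(k*m) for k = 0,...,2. Row orthogonality: sum_m chi_k(m) conj(chi_l(m)) = 3 * [k = l].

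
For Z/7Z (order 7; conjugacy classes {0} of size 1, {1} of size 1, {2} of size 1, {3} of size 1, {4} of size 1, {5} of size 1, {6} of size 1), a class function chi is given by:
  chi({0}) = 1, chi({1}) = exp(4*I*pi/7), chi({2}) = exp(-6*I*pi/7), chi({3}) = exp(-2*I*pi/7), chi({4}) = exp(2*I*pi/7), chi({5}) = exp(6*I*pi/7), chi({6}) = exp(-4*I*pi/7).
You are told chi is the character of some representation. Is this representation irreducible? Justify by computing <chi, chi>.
Irreducible: <chi, chi> = 1.

<chi, chi> = (1/|G|) sum_C |C| * |chi(C)|^2 = (1/7)[1*|1|^2 + 1*|exp(4*I*pi/7)|^2 + 1*|exp(-6*I*pi/7)|^2 + 1*|exp(-2*I*pi/7)|^2 + 1*|exp(2*I*pi/7)|^2 + 1*|exp(6*I*pi/7)|^2 + 1*|exp(-4*I*pi/7)|^2]
  = (1/7)[(1) + (1) + (1) + (1) + (1) + (1) + (1)] = 7/7 = 1.
(Exp terms are combined using exp(i*s)*conj(exp(i*t)) = exp(i*(s-t)), and sums of them are collapsed using the identity that for every m > 1 the m distinct m-th roots of unity sum to 0, e.g. 1 + exp(2*I*pi/3) + exp(-2*I*pi/3) = 0.)
A character is irreducible iff <chi, chi> = 1, so this representation is irreducible.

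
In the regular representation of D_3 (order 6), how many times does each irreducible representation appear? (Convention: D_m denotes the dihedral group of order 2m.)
Each irreducible V_i of dimension d_i appears with multiplicity d_i, i.e. rho_reg = (direct sum over all irreducibles V_i) d_i V_i. The irreducible dimensions for D_3 are 1, 1, 2: 2 irreducibles of dimension 1, each with multiplicity 1; 1 irreducible of dimension 2, with multiplicity 2. Total dimension 2*1*1 + 1*2*2 = 6 = |G|.

Explanation: General theorem: in the regular representation of a finite group G, each irreducible appears with multiplicity equal to its dimension. Check: dim(rho_reg) = sum d_i^2 = 1 + 1 + 4 = 6 = |G|.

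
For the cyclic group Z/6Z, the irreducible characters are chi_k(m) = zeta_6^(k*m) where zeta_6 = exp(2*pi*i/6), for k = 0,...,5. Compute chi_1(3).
chi_1(3) = zeta_6^3 = -1

Argument: chi_1(3) = zeta_6^(1*3) = zeta_6^3. Since zeta_6^6 = 1, this equals zeta_6^3 = exp(2*pi*i*3/6) = -1.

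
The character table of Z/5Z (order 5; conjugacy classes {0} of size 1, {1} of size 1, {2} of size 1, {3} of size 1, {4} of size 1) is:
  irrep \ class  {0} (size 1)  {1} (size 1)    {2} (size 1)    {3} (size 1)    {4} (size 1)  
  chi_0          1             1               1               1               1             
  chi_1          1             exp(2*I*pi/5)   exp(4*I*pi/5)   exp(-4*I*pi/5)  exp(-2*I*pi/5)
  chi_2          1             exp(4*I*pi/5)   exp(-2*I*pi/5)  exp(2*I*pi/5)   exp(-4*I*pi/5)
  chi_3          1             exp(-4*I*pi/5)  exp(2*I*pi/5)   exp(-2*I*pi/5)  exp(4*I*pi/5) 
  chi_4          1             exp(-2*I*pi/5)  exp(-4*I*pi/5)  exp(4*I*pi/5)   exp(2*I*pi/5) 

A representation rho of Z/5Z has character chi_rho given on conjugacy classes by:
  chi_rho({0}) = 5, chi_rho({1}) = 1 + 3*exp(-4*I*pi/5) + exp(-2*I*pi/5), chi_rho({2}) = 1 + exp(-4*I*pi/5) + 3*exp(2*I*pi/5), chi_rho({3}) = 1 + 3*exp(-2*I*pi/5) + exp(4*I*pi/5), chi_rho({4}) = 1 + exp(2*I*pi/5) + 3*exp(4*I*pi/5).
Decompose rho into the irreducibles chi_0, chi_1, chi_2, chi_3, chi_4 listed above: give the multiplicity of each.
Multiplicities: chi_0: 1, chi_1: 0, chi_2: 0, chi_3: 3, chi_4: 1.

Use <chi_rho, chi> = (1/|G|) sum_C |C| * chi_rho(C) * conj(chi(C)) with |G| = 5 for each irreducible chi in the table:
  <chi_rho, chi_0> = (1/5)[1*(5)*conj(1) + 1*(1 + 3*exp(-4*I*pi/5) + exp(-2*I*pi/5))*conj(1) + 1*(1 + exp(-4*I*pi/5) + 3*exp(2*I*pi/5))*conj(1) + 1*(1 + 3*exp(-2*I*pi/5) + exp(4*I*pi/5))*conj(1) + 1*(1 + exp(2*I*pi/5) + 3*exp(4*I*pi/5))*conj(1)]
      = (1/5)[(5) + (1 + 3*exp(-4*I*pi/5) + exp(-2*I*pi/5)) + (1 + exp(-4*I*pi/5) + 3*exp(2*I*pi/5)) + (1 + 3*exp(-2*I*pi/5) + exp(4*I*pi/5)) + (1 + exp(2*I*pi/5) + 3*exp(4*I*pi/5))] = 5/5 = 1
  <chi_rho, chi_1> = (1/5)[1*(5)*conj(1) + 1*(1 + 3*exp(-4*I*pi/5) + exp(-2*I*pi/5))*conj(exp(2*I*pi/5)) + 1*(1 + exp(-4*I*pi/5) + 3*exp(2*I*pi/5))*conj(exp(4*I*pi/5)) + 1*(1 + 3*exp(-2*I*pi/5) + exp(4*I*pi/5))*conj(exp(-4*I*pi/5)) + 1*(1 + exp(2*I*pi/5) + 3*exp(4*I*pi/5))*conj(exp(-2*I*pi/5))]
      = (1/5)[(5) + (exp(-2*I*pi/5) + exp(-4*I*pi/5) + 3*exp(4*I*pi/5)) + (3*exp(-2*I*pi/5) + exp(-4*I*pi/5) + exp(2*I*pi/5)) + (exp(-2*I*pi/5) + exp(4*I*pi/5) + 3*exp(2*I*pi/5)) + (3*exp(-4*I*pi/5) + exp(4*I*pi/5) + exp(2*I*pi/5))] = 0/5 = 0
  <chi_rho, chi_2> = (1/5)[1*(5)*conj(1) + 1*(1 + 3*exp(-4*I*pi/5) + exp(-2*I*pi/5))*conj(exp(4*I*pi/5)) + 1*(1 + exp(-4*I*pi/5) + 3*exp(2*I*pi/5))*conj(exp(-2*I*pi/5)) + 1*(1 + 3*exp(-2*I*pi/5) + exp(4*I*pi/5))*conj(exp(2*I*pi/5)) + 1*(1 + exp(2*I*pi/5) + 3*exp(4*I*pi/5))*conj(exp(-4*I*pi/5))]
      = (1/5)[(5) + (exp(-4*I*pi/5) + exp(4*I*pi/5) + 3*exp(2*I*pi/5)) + (exp(-2*I*pi/5) + exp(2*I*pi/5) + 3*exp(4*I*pi/5)) + (3*exp(-4*I*pi/5) + exp(-2*I*pi/5) + exp(2*I*pi/5)) + (3*exp(-2*I*pi/5) + exp(-4*I*pi/5) + exp(4*I*pi/5))] = 0/5 = 0
  <chi_rho, chi_3> = (1/5)[1*(5)*conj(1) + 1*(1 + 3*exp(-4*I*pi/5) + exp(-2*I*pi/5))*conj(exp(-4*I*pi/5)) + 1*(1 + exp(-4*I*pi/5) + 3*exp(2*I*pi/5))*conj(exp(2*I*pi/5)) + 1*(1 + 3*exp(-2*I*pi/5) + exp(4*I*pi/5))*conj(exp(-2*I*pi/5)) + 1*(1 + exp(2*I*pi/5) + 3*exp(4*I*pi/5))*conj(exp(4*I*pi/5))]
      = (1/5)[(5) + (3 + exp(4*I*pi/5) + exp(2*I*pi/5)) + (3 + exp(-2*I*pi/5) + exp(4*I*pi/5)) + (3 + exp(-4*I*pi/5) + exp(2*I*pi/5)) + (3 + exp(-2*I*pi/5) + exp(-4*I*pi/5))] = 15/5 = 3
  <chi_rho, chi_4> = (1/5)[1*(5)*conj(1) + 1*(1 + 3*exp(-4*I*pi/5) + exp(-2*I*pi/5))*conj(exp(-2*I*pi/5)) + 1*(1 + exp(-4*I*pi/5) + 3*exp(2*I*pi/5))*conj(exp(-4*I*pi/5)) + 1*(1 + 3*exp(-2*I*pi/5) + exp(4*I*pi/5))*conj(exp(4*I*pi/5)) + 1*(1 + exp(2*I*pi/5) + 3*exp(4*I*pi/5))*conj(exp(2*I*pi/5))]
      = (1/5)[(5) + (1 + 3*exp(-2*I*pi/5) + exp(2*I*pi/5)) + (1 + 3*exp(-4*I*pi/5) + exp(4*I*pi/5)) + (1 + exp(-4*I*pi/5) + 3*exp(4*I*pi/5)) + (1 + exp(-2*I*pi/5) + 3*exp(2*I*pi/5))] = 5/5 = 1
(Exp terms are combined using exp(i*s)*conj(exp(i*t)) = exp(i*(s-t)), and sums of them are collapsed using the identity that for every m > 1 the m distinct m-th roots of unity sum to 0, e.g. 1 + exp(2*I*pi/3) + exp(-2*I*pi/3) = 0.)
Dimension check: dim(rho) = sum (mult * dim) = 1*1 + 0*1 + 0*1 + 3*1 + 1*1 = 5 = chi_rho(e) = 5.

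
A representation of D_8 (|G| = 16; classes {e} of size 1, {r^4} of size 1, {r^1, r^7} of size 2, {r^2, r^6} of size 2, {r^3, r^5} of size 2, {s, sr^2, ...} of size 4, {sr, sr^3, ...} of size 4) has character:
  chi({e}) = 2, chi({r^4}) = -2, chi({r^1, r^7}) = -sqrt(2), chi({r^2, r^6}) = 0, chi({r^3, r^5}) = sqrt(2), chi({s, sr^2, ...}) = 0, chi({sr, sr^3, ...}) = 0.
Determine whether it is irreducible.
Irreducible: <chi, chi> = 1.

<chi, chi> = (1/|G|) sum_C |C| * |chi(C)|^2 = (1/16)[1*|2|^2 + 1*|-2|^2 + 2*|-sqrt(2)|^2 + 2*|0|^2 + 2*|sqrt(2)|^2 + 4*|0|^2 + 4*|0|^2]
  = (1/16)[(4) + (4) + (4) + (0) + (4) + (0) + (0)] = 16/16 = 1.
A character is irreducible iff <chi, chi> = 1, so this representation is irreducible.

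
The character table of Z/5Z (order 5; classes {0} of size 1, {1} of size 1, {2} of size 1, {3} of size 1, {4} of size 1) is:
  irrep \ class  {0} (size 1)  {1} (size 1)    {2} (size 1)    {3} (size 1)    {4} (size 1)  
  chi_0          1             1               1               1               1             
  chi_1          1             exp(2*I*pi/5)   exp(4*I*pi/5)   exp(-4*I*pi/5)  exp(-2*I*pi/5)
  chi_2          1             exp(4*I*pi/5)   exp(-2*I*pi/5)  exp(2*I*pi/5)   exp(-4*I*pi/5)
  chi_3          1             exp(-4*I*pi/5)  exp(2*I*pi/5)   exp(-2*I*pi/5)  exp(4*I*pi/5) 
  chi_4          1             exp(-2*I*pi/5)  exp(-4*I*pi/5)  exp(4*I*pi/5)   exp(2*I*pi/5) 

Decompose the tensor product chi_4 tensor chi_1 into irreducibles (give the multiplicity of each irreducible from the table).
chi_4 tensor chi_1 = chi_0 (all other irreducibles have multiplicity 0).

Working: The character of a tensor product is the pointwise product (chi_4 * chi_1)(C) = chi_4(C) * chi_1(C):
  {0}: (1)*(1), {1}: (exp(-2*I*pi/5))*(exp(2*I*pi/5)), {2}: (exp(-4*I*pi/5))*(exp(4*I*pi/5)), {3}: (exp(4*I*pi/5))*(exp(-4*I*pi/5)), {4}: (exp(2*I*pi/5))*(exp(-2*I*pi/5))
so (chi_4 * chi_1) takes values
  {0} -> 1, {1} -> 1, {2} -> 1, {3} -> 1, {4} -> 1.
Now take the inner product of this character with each irreducible chi from the table, <chi_4*chi_1, chi> = (1/5) sum_C |C| (chi_4*chi_1)(C) conj(chi(C)):
  <chi_4*chi_1, chi_0> = (1/5)[1*(1)*conj(1) + 1*(1)*conj(1) + 1*(1)*conj(1) + 1*(1)*conj(1) + 1*(1)*conj(1)]
      = (1/5)[(1) + (1) + (1) + (1) + (1)] = 5/5 = 1
  <chi_4*chi_1, chi_1> = (1/5)[1*(1)*conj(1) + 1*(1)*conj(exp(2*I*pi/5)) + 1*(1)*conj(exp(4*I*pi/5)) + 1*(1)*conj(exp(-4*I*pi/5)) + 1*(1)*conj(exp(-2*I*pi/5))]
      = (1/5)[(1) + (exp(-2*I*pi/5)) + (exp(-4*I*pi/5)) + (exp(4*I*pi/5)) + (exp(2*I*pi/5))] = 0/5 = 0
  <chi_4*chi_1, chi_2> = (1/5)[1*(1)*conj(1) + 1*(1)*conj(exp(4*I*pi/5)) + 1*(1)*conj(exp(-2*I*pi/5)) + 1*(1)*conj(exp(2*I*pi/5)) + 1*(1)*conj(exp(-4*I*pi/5))]
      = (1/5)[(1) + (exp(-4*I*pi/5)) + (exp(2*I*pi/5)) + (exp(-2*I*pi/5)) + (exp(4*I*pi/5))] = 0/5 = 0
  <chi_4*chi_1, chi_3> = (1/5)[1*(1)*conj(1) + 1*(1)*conj(exp(-4*I*pi/5)) + 1*(1)*conj(exp(2*I*pi/5)) + 1*(1)*conj(exp(-2*I*pi/5)) + 1*(1)*conj(exp(4*I*pi/5))]
      = (1/5)[(1) + (exp(4*I*pi/5)) + (exp(-2*I*pi/5)) + (exp(2*I*pi/5)) + (exp(-4*I*pi/5))] = 0/5 = 0
  <chi_4*chi_1, chi_4> = (1/5)[1*(1)*conj(1) + 1*(1)*conj(exp(-2*I*pi/5)) + 1*(1)*conj(exp(-4*I*pi/5)) + 1*(1)*conj(exp(4*I*pi/5)) + 1*(1)*conj(exp(2*I*pi/5))]
      = (1/5)[(1) + (exp(2*I*pi/5)) + (exp(4*I*pi/5)) + (exp(-4*I*pi/5)) + (exp(-2*I*pi/5))] = 0/5 = 0
(Exp terms are combined using exp(i*s)*conj(exp(i*t)) = exp(i*(s-t)), and sums of them are collapsed using the identity that for every m > 1 the m distinct m-th roots of unity sum to 0, e.g. 1 + exp(2*I*pi/3) + exp(-2*I*pi/3) = 0.)
Hence the multiplicities are chi_0: 1. Dimension check: dim(chi_4)*dim(chi_1) = 1*1 = 1 and sum (mult * dim) = 1*1 = 1.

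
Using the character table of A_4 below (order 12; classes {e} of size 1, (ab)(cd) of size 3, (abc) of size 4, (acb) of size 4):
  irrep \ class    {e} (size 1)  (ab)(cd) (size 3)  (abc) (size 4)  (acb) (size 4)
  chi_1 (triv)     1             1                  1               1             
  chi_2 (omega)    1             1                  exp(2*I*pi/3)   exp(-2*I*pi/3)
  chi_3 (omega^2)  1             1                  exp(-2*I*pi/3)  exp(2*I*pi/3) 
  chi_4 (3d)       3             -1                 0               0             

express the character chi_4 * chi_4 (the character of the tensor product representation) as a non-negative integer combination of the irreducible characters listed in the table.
chi_4 tensor chi_4 = chi_1 + chi_2 + chi_3 + 2*chi_4 (all other irreducibles have multiplicity 0).

Why: The character of a tensor product is the pointwise product (chi_4 * chi_4)(C) = chi_4(C) * chi_4(C):
  {e}: (3)*(3), (ab)(cd): (-1)*(-1), (abc): (0)*(0), (acb): (0)*(0)
so (chi_4 * chi_4) takes values
  {e} -> 9, (ab)(cd) -> 1, (abc) -> 0, (acb) -> 0.
Now take the inner product of this character with each irreducible chi from the table, <chi_4*chi_4, chi> = (1/12) sum_C |C| (chi_4*chi_4)(C) conj(chi(C)):
  <chi_4*chi_4, chi_1> = (1/12)[1*(9)*conj(1) + 3*(1)*conj(1) + 4*(0)*conj(1) + 4*(0)*conj(1)]
      = (1/12)[(9) + (3) + (0) + (0)] = 12/12 = 1
  <chi_4*chi_4, chi_2> = (1/12)[1*(9)*conj(1) + 3*(1)*conj(1) + 4*(0)*conj(exp(2*I*pi/3)) + 4*(0)*conj(exp(-2*I*pi/3))]
      = (1/12)[(9) + (3) + (0) + (0)] = 12/12 = 1
  <chi_4*chi_4, chi_3> = (1/12)[1*(9)*conj(1) + 3*(1)*conj(1) + 4*(0)*conj(exp(-2*I*pi/3)) + 4*(0)*conj(exp(2*I*pi/3))]
      = (1/12)[(9) + (3) + (0) + (0)] = 12/12 = 1
  <chi_4*chi_4, chi_4> = (1/12)[1*(9)*conj(3) + 3*(1)*conj(-1) + 4*(0)*conj(0) + 4*(0)*conj(0)]
      = (1/12)[(27) + (-3) + (0) + (0)] = 24/12 = 2
(Exp terms are combined using exp(i*s)*conj(exp(i*t)) = exp(i*(s-t)), and sums of them are collapsed using the identity that for every m > 1 the m distinct m-th roots of unity sum to 0, e.g. 1 + exp(2*I*pi/3) + exp(-2*I*pi/3) = 0.)
Hence the multiplicities are chi_1: 1, chi_2: 1, chi_3: 1, chi_4: 2. Dimension check: dim(chi_4)*dim(chi_4) = 3*3 = 9 and sum (mult * dim) = 1*1 + 1*1 + 1*1 + 2*3 = 9.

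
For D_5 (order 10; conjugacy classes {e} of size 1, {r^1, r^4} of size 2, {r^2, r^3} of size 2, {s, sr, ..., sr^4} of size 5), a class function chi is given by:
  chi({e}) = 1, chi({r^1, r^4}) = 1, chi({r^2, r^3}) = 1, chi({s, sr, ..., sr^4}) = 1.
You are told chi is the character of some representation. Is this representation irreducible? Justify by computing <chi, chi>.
Irreducible: <chi, chi> = 1.

Proof sketch: <chi, chi> = (1/|G|) sum_C |C| * |chi(C)|^2 = (1/10)[1*|1|^2 + 2*|1|^2 + 2*|1|^2 + 5*|1|^2]
  = (1/10)[(1) + (2) + (2) + (5)] = 10/10 = 1.
A character is irreducible iff <chi, chi> = 1, so this representation is irreducible.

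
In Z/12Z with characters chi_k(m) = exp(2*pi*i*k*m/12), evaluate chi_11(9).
chi_11(9) = zeta_12^99 = I

Justification: chi_11(9) = zeta_12^(11*9) = zeta_12^99. Since zeta_12^12 = 1, this equals zeta_12^3 = exp(2*pi*i*3/12) = I.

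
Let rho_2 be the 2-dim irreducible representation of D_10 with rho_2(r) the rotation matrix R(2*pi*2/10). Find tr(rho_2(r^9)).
chi_{rho_2}(r^9) = 2*cos(2*pi*2*9/10) = -1/2 + sqrt(5)/2

Proof sketch: rho_2(r^9) is rotation by angle 2*pi*2*9/10, whose trace is 2*cos(2*pi*2*9/10) = -1/2 + sqrt(5)/2.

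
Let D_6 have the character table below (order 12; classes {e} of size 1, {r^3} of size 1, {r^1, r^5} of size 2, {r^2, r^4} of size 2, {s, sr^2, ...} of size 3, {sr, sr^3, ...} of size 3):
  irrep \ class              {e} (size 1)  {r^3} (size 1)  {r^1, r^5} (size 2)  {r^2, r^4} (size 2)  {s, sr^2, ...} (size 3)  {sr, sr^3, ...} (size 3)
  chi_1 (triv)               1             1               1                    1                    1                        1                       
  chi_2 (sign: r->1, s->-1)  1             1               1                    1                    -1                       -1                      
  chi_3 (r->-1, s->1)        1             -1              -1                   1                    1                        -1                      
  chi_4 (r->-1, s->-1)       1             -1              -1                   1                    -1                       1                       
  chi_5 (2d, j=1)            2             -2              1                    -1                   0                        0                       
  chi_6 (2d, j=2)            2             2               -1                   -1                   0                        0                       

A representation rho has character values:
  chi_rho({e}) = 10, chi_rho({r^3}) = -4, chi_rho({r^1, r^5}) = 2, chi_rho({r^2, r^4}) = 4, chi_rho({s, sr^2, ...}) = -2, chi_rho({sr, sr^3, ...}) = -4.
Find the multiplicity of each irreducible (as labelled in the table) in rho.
Multiplicities: chi_1: 0, chi_2: 3, chi_3: 2, chi_4: 1, chi_5: 2, chi_6: 0.

Argument: Use <chi_rho, chi> = (1/|G|) sum_C |C| * chi_rho(C) * conj(chi(C)) with |G| = 12 for each irreducible chi in the table:
  <chi_rho, chi_1> = (1/12)[1*(10)*conj(1) + 1*(-4)*conj(1) + 2*(2)*conj(1) + 2*(4)*conj(1) + 3*(-2)*conj(1) + 3*(-4)*conj(1)]
      = (1/12)[(10) + (-4) + (4) + (8) + (-6) + (-12)] = 0/12 = 0
  <chi_rho, chi_2> = (1/12)[1*(10)*conj(1) + 1*(-4)*conj(1) + 2*(2)*conj(1) + 2*(4)*conj(1) + 3*(-2)*conj(-1) + 3*(-4)*conj(-1)]
      = (1/12)[(10) + (-4) + (4) + (8) + (6) + (12)] = 36/12 = 3
  <chi_rho, chi_3> = (1/12)[1*(10)*conj(1) + 1*(-4)*conj(-1) + 2*(2)*conj(-1) + 2*(4)*conj(1) + 3*(-2)*conj(1) + 3*(-4)*conj(-1)]
      = (1/12)[(10) + (4) + (-4) + (8) + (-6) + (12)] = 24/12 = 2
  <chi_rho, chi_4> = (1/12)[1*(10)*conj(1) + 1*(-4)*conj(-1) + 2*(2)*conj(-1) + 2*(4)*conj(1) + 3*(-2)*conj(-1) + 3*(-4)*conj(1)]
      = (1/12)[(10) + (4) + (-4) + (8) + (6) + (-12)] = 12/12 = 1
  <chi_rho, chi_5> = (1/12)[1*(10)*conj(2) + 1*(-4)*conj(-2) + 2*(2)*conj(1) + 2*(4)*conj(-1) + 3*(-2)*conj(0) + 3*(-4)*conj(0)]
      = (1/12)[(20) + (8) + (4) + (-8) + (0) + (0)] = 24/12 = 2
  <chi_rho, chi_6> = (1/12)[1*(10)*conj(2) + 1*(-4)*conj(2) + 2*(2)*conj(-1) + 2*(4)*conj(-1) + 3*(-2)*conj(0) + 3*(-4)*conj(0)]
      = (1/12)[(20) + (-8) + (-4) + (-8) + (0) + (0)] = 0/12 = 0
Dimension check: dim(rho) = sum (mult * dim) = 0*1 + 3*1 + 2*1 + 1*1 + 2*2 + 0*2 = 10 = chi_rho(e) = 10.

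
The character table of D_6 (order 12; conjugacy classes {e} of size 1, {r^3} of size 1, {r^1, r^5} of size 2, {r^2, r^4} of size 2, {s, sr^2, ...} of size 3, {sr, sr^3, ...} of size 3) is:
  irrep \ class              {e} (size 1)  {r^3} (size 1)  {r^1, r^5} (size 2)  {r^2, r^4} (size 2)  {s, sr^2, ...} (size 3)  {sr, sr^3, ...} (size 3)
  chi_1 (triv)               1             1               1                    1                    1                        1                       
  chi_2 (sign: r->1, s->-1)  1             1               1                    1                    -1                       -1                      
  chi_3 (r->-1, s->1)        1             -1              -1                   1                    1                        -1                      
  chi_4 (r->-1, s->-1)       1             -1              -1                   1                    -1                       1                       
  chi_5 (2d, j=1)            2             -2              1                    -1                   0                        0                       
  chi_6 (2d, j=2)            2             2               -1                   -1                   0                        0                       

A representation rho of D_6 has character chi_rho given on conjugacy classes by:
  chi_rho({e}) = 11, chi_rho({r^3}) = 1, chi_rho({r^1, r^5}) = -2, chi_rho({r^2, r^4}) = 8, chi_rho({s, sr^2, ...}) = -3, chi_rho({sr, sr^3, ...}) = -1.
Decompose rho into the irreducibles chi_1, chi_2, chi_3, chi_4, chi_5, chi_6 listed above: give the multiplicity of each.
Multiplicities: chi_1: 1, chi_2: 3, chi_3: 2, chi_4: 3, chi_5: 0, chi_6: 1.

Justification: Use <chi_rho, chi> = (1/|G|) sum_C |C| * chi_rho(C) * conj(chi(C)) with |G| = 12 for each irreducible chi in the table:
  <chi_rho, chi_1> = (1/12)[1*(11)*conj(1) + 1*(1)*conj(1) + 2*(-2)*conj(1) + 2*(8)*conj(1) + 3*(-3)*conj(1) + 3*(-1)*conj(1)]
      = (1/12)[(11) + (1) + (-4) + (16) + (-9) + (-3)] = 12/12 = 1
  <chi_rho, chi_2> = (1/12)[1*(11)*conj(1) + 1*(1)*conj(1) + 2*(-2)*conj(1) + 2*(8)*conj(1) + 3*(-3)*conj(-1) + 3*(-1)*conj(-1)]
      = (1/12)[(11) + (1) + (-4) + (16) + (9) + (3)] = 36/12 = 3
  <chi_rho, chi_3> = (1/12)[1*(11)*conj(1) + 1*(1)*conj(-1) + 2*(-2)*conj(-1) + 2*(8)*conj(1) + 3*(-3)*conj(1) + 3*(-1)*conj(-1)]
      = (1/12)[(11) + (-1) + (4) + (16) + (-9) + (3)] = 24/12 = 2
  <chi_rho, chi_4> = (1/12)[1*(11)*conj(1) + 1*(1)*conj(-1) + 2*(-2)*conj(-1) + 2*(8)*conj(1) + 3*(-3)*conj(-1) + 3*(-1)*conj(1)]
      = (1/12)[(11) + (-1) + (4) + (16) + (9) + (-3)] = 36/12 = 3
  <chi_rho, chi_5> = (1/12)[1*(11)*conj(2) + 1*(1)*conj(-2) + 2*(-2)*conj(1) + 2*(8)*conj(-1) + 3*(-3)*conj(0) + 3*(-1)*conj(0)]
      = (1/12)[(22) + (-2) + (-4) + (-16) + (0) + (0)] = 0/12 = 0
  <chi_rho, chi_6> = (1/12)[1*(11)*conj(2) + 1*(1)*conj(2) + 2*(-2)*conj(-1) + 2*(8)*conj(-1) + 3*(-3)*conj(0) + 3*(-1)*conj(0)]
      = (1/12)[(22) + (2) + (4) + (-16) + (0) + (0)] = 12/12 = 1
Dimension check: dim(rho) = sum (mult * dim) = 1*1 + 3*1 + 2*1 + 3*1 + 0*2 + 1*2 = 11 = chi_rho(e) = 11.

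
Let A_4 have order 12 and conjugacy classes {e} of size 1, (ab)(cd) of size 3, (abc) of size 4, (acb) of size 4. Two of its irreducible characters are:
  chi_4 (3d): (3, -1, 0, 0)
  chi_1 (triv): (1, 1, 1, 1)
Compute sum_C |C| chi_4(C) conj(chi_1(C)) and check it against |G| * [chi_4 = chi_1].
Sum = 0; so <chi_4, chi_1> = 0 (distinct irreducibles are orthogonal).

Working: Compute term by term over conjugacy classes (|C| * chi_4(C) * conj(chi_1(C))):
  1*(3)*conj(1) + 3*(-1)*conj(1) + 4*(0)*conj(1) + 4*(0)*conj(1)
  = (3) + (-3) + (0) + (0)
  = 0.
(Exp terms are combined using exp(i*s)*conj(exp(i*t)) = exp(i*(s-t)), and sums of them are collapsed using the identity that for every m > 1 the m distinct m-th roots of unity sum to 0, e.g. 1 + exp(2*I*pi/3) + exp(-2*I*pi/3) = 0.)
Dividing by |G| = 12 gives 0/12 = 0, matching the row-orthogonality relation <chi_4, chi_1> = [chi_4 = chi_1].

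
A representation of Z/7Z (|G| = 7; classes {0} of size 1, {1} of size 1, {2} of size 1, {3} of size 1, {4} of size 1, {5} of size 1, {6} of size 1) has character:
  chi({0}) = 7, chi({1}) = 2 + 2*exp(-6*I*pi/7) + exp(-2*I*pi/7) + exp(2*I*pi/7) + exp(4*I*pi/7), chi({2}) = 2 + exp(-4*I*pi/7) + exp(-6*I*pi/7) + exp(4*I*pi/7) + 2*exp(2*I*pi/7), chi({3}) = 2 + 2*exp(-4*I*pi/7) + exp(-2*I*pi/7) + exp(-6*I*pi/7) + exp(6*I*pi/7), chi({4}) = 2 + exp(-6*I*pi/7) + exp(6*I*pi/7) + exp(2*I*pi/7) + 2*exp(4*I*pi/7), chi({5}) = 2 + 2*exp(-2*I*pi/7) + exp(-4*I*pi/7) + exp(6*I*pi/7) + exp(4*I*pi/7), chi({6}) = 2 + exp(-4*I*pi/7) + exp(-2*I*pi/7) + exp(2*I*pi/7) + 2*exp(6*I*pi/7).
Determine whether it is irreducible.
Not irreducible (reducible): <chi, chi> = 11 > 1.

Reasoning: <chi, chi> = (1/|G|) sum_C |C| * |chi(C)|^2 = (1/7)[1*|7|^2 + 1*|2 + 2*exp(-6*I*pi/7) + exp(-2*I*pi/7) + exp(2*I*pi/7) + exp(4*I*pi/7)|^2 + 1*|2 + exp(-4*I*pi/7) + exp(-6*I*pi/7) + exp(4*I*pi/7) + 2*exp(2*I*pi/7)|^2 + 1*|2 + 2*exp(-4*I*pi/7) + exp(-2*I*pi/7) + exp(-6*I*pi/7) + exp(6*I*pi/7)|^2 + 1*|2 + exp(-6*I*pi/7) + exp(6*I*pi/7) + exp(2*I*pi/7) + 2*exp(4*I*pi/7)|^2 + 1*|2 + 2*exp(-2*I*pi/7) + exp(-4*I*pi/7) + exp(6*I*pi/7) + exp(4*I*pi/7)|^2 + 1*|2 + exp(-4*I*pi/7) + exp(-2*I*pi/7) + exp(2*I*pi/7) + 2*exp(6*I*pi/7)|^2]
  = (1/7)[(49) + (11 + 7*exp(-4*I*pi/7) + 5*exp(-2*I*pi/7) + 7*exp(-6*I*pi/7) + 7*exp(6*I*pi/7) + 5*exp(2*I*pi/7) + 7*exp(4*I*pi/7)) + (11 + 7*exp(-2*I*pi/7) + 5*exp(-4*I*pi/7) + 7*exp(-6*I*pi/7) + 7*exp(6*I*pi/7) + 5*exp(4*I*pi/7) + 7*exp(2*I*pi/7)) + (11 + 7*exp(-4*I*pi/7) + 7*exp(-2*I*pi/7) + 5*exp(-6*I*pi/7) + 5*exp(6*I*pi/7) + 7*exp(2*I*pi/7) + 7*exp(4*I*pi/7)) + (11 + 7*exp(-4*I*pi/7) + 7*exp(-2*I*pi/7) + 5*exp(-6*I*pi/7) + 5*exp(6*I*pi/7) + 7*exp(2*I*pi/7) + 7*exp(4*I*pi/7)) + (11 + 7*exp(-2*I*pi/7) + 5*exp(-4*I*pi/7) + 7*exp(-6*I*pi/7) + 7*exp(6*I*pi/7) + 5*exp(4*I*pi/7) + 7*exp(2*I*pi/7)) + (11 + 7*exp(-4*I*pi/7) + 5*exp(-2*I*pi/7) + 7*exp(-6*I*pi/7) + 7*exp(6*I*pi/7) + 5*exp(2*I*pi/7) + 7*exp(4*I*pi/7))] = 77/7 = 11.
(Exp terms are combined using exp(i*s)*conj(exp(i*t)) = exp(i*(s-t)), and sums of them are collapsed using the identity that for every m > 1 the m distinct m-th roots of unity sum to 0, e.g. 1 + exp(2*I*pi/3) + exp(-2*I*pi/3) = 0.)
A character is irreducible iff <chi, chi> = 1, so this representation is reducible.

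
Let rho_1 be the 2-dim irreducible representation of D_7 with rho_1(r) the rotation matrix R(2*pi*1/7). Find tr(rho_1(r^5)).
chi_{rho_1}(r^5) = 2*cos(2*pi*1*5/7) = -2*cos(3*pi/7)

Solution. rho_1(r^5) is rotation by angle 2*pi*1*5/7, whose trace is 2*cos(2*pi*1*5/7) = -2*cos(3*pi/7).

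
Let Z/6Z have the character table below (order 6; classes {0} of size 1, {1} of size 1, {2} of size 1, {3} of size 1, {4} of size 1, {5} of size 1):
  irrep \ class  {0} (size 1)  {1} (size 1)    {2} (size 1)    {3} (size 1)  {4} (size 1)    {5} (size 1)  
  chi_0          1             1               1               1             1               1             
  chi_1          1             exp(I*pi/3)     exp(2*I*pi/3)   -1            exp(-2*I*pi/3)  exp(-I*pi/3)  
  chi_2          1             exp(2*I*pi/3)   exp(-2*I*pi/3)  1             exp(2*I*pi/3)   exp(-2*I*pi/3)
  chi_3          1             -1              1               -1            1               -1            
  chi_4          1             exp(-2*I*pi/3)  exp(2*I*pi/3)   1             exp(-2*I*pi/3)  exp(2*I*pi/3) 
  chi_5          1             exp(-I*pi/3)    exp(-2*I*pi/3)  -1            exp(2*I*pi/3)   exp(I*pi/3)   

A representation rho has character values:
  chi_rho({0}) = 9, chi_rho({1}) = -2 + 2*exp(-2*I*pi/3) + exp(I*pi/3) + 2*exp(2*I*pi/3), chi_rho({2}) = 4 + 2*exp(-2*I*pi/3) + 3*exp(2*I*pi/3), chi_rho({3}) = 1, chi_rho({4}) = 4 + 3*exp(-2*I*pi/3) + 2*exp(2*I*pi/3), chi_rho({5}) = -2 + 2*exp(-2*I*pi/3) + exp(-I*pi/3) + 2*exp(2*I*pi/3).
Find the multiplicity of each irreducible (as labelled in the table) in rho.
Multiplicities: chi_0: 1, chi_1: 1, chi_2: 2, chi_3: 3, chi_4: 2, chi_5: 0.

Argument: Use <chi_rho, chi> = (1/|G|) sum_C |C| * chi_rho(C) * conj(chi(C)) with |G| = 6 for each irreducible chi in the table:
  <chi_rho, chi_0> = (1/6)[1*(9)*conj(1) + 1*(-2 + 2*exp(-2*I*pi/3) + exp(I*pi/3) + 2*exp(2*I*pi/3))*conj(1) + 1*(4 + 2*exp(-2*I*pi/3) + 3*exp(2*I*pi/3))*conj(1) + 1*(1)*conj(1) + 1*(4 + 3*exp(-2*I*pi/3) + 2*exp(2*I*pi/3))*conj(1) + 1*(-2 + 2*exp(-2*I*pi/3) + exp(-I*pi/3) + 2*exp(2*I*pi/3))*conj(1)]
      = (1/6)[(9) + (-2 + 2*exp(-2*I*pi/3) + exp(I*pi/3) + 2*exp(2*I*pi/3)) + (4 + 2*exp(-2*I*pi/3) + 3*exp(2*I*pi/3)) + (1) + (4 + 3*exp(-2*I*pi/3) + 2*exp(2*I*pi/3)) + (-2 + 2*exp(-2*I*pi/3) + exp(-I*pi/3) + 2*exp(2*I*pi/3))] = 6/6 = 1
  <chi_rho, chi_1> = (1/6)[1*(9)*conj(1) + 1*(-2 + 2*exp(-2*I*pi/3) + exp(I*pi/3) + 2*exp(2*I*pi/3))*conj(exp(I*pi/3)) + 1*(4 + 2*exp(-2*I*pi/3) + 3*exp(2*I*pi/3))*conj(exp(2*I*pi/3)) + 1*(1)*conj(-1) + 1*(4 + 3*exp(-2*I*pi/3) + 2*exp(2*I*pi/3))*conj(exp(-2*I*pi/3)) + 1*(-2 + 2*exp(-2*I*pi/3) + exp(-I*pi/3) + 2*exp(2*I*pi/3))*conj(exp(-I*pi/3))]
      = (1/6)[(9) + (-1 - 2*exp(-I*pi/3) + 2*exp(I*pi/3)) + (3 + 4*exp(-2*I*pi/3) + 2*exp(2*I*pi/3)) + (-1) + (3 + 2*exp(-2*I*pi/3) + 4*exp(2*I*pi/3)) + (-1 - 2*exp(I*pi/3) + 2*exp(-I*pi/3))] = 6/6 = 1
  <chi_rho, chi_2> = (1/6)[1*(9)*conj(1) + 1*(-2 + 2*exp(-2*I*pi/3) + exp(I*pi/3) + 2*exp(2*I*pi/3))*conj(exp(2*I*pi/3)) + 1*(4 + 2*exp(-2*I*pi/3) + 3*exp(2*I*pi/3))*conj(exp(-2*I*pi/3)) + 1*(1)*conj(1) + 1*(4 + 3*exp(-2*I*pi/3) + 2*exp(2*I*pi/3))*conj(exp(2*I*pi/3)) + 1*(-2 + 2*exp(-2*I*pi/3) + exp(-I*pi/3) + 2*exp(2*I*pi/3))*conj(exp(-2*I*pi/3))]
      = (1/6)[(9) + (2 + exp(-I*pi/3) + 2*exp(2*I*pi/3) - 2*exp(-2*I*pi/3)) + (2 + 3*exp(-2*I*pi/3) + 4*exp(2*I*pi/3)) + (1) + (2 + 4*exp(-2*I*pi/3) + 3*exp(2*I*pi/3)) + (2 + 2*exp(-2*I*pi/3) - 2*exp(2*I*pi/3) + exp(I*pi/3))] = 12/6 = 2
  <chi_rho, chi_3> = (1/6)[1*(9)*conj(1) + 1*(-2 + 2*exp(-2*I*pi/3) + exp(I*pi/3) + 2*exp(2*I*pi/3))*conj(-1) + 1*(4 + 2*exp(-2*I*pi/3) + 3*exp(2*I*pi/3))*conj(1) + 1*(1)*conj(-1) + 1*(4 + 3*exp(-2*I*pi/3) + 2*exp(2*I*pi/3))*conj(1) + 1*(-2 + 2*exp(-2*I*pi/3) + exp(-I*pi/3) + 2*exp(2*I*pi/3))*conj(-1)]
      = (1/6)[(9) + (2 - 2*exp(2*I*pi/3) - exp(I*pi/3) - 2*exp(-2*I*pi/3)) + (4 + 2*exp(-2*I*pi/3) + 3*exp(2*I*pi/3)) + (-1) + (4 + 3*exp(-2*I*pi/3) + 2*exp(2*I*pi/3)) + (2 - 2*exp(2*I*pi/3) - exp(-I*pi/3) - 2*exp(-2*I*pi/3))] = 18/6 = 3
  <chi_rho, chi_4> = (1/6)[1*(9)*conj(1) + 1*(-2 + 2*exp(-2*I*pi/3) + exp(I*pi/3) + 2*exp(2*I*pi/3))*conj(exp(-2*I*pi/3)) + 1*(4 + 2*exp(-2*I*pi/3) + 3*exp(2*I*pi/3))*conj(exp(2*I*pi/3)) + 1*(1)*conj(1) + 1*(4 + 3*exp(-2*I*pi/3) + 2*exp(2*I*pi/3))*conj(exp(-2*I*pi/3)) + 1*(-2 + 2*exp(-2*I*pi/3) + exp(-I*pi/3) + 2*exp(2*I*pi/3))*conj(exp(2*I*pi/3))]
      = (1/6)[(9) + (1 + 2*exp(-2*I*pi/3) - 2*exp(2*I*pi/3)) + (3 + 4*exp(-2*I*pi/3) + 2*exp(2*I*pi/3)) + (1) + (3 + 2*exp(-2*I*pi/3) + 4*exp(2*I*pi/3)) + (1 + 2*exp(2*I*pi/3) - 2*exp(-2*I*pi/3))] = 12/6 = 2
  <chi_rho, chi_5> = (1/6)[1*(9)*conj(1) + 1*(-2 + 2*exp(-2*I*pi/3) + exp(I*pi/3) + 2*exp(2*I*pi/3))*conj(exp(-I*pi/3)) + 1*(4 + 2*exp(-2*I*pi/3) + 3*exp(2*I*pi/3))*conj(exp(-2*I*pi/3)) + 1*(1)*conj(-1) + 1*(4 + 3*exp(-2*I*pi/3) + 2*exp(2*I*pi/3))*conj(exp(2*I*pi/3)) + 1*(-2 + 2*exp(-2*I*pi/3) + exp(-I*pi/3) + 2*exp(2*I*pi/3))*conj(exp(I*pi/3))]
      = (1/6)[(9) + (-2 - 2*exp(I*pi/3) + 2*exp(-I*pi/3) + exp(2*I*pi/3)) + (2 + 3*exp(-2*I*pi/3) + 4*exp(2*I*pi/3)) + (-1) + (2 + 4*exp(-2*I*pi/3) + 3*exp(2*I*pi/3)) + (-2 + exp(-2*I*pi/3) - 2*exp(-I*pi/3) + 2*exp(I*pi/3))] = 0/6 = 0
(Exp terms are combined using exp(i*s)*conj(exp(i*t)) = exp(i*(s-t)), and sums of them are collapsed using the identity that for every m > 1 the m distinct m-th roots of unity sum to 0, e.g. 1 + exp(2*I*pi/3) + exp(-2*I*pi/3) = 0.)
Dimension check: dim(rho) = sum (mult * dim) = 1*1 + 1*1 + 2*1 + 3*1 + 2*1 + 0*1 = 9 = chi_rho(e) = 9.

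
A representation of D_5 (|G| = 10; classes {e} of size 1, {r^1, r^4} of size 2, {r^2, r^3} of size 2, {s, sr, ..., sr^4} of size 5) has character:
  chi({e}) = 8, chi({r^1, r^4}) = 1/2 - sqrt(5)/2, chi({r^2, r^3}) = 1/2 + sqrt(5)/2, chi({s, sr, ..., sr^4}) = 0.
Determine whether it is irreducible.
Not irreducible (reducible): <chi, chi> = 7 > 1.

Proof sketch: <chi, chi> = (1/|G|) sum_C |C| * |chi(C)|^2 = (1/10)[1*|8|^2 + 2*|1/2 - sqrt(5)/2|^2 + 2*|1/2 + sqrt(5)/2|^2 + 5*|0|^2]
  = (1/10)[(64) + (3 - sqrt(5)) + (sqrt(5) + 3) + (0)] = 70/10 = 7.
A character is irreducible iff <chi, chi> = 1, so this representation is reducible.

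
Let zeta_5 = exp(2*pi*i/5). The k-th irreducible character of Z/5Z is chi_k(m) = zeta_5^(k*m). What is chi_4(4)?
chi_4(4) = zeta_5^16 = exp(2*I*pi/5)

chi_4(4) = zeta_5^(4*4) = zeta_5^16. Since zeta_5^5 = 1, this equals zeta_5^1 = exp(2*pi*i*1/5) = exp(2*I*pi/5).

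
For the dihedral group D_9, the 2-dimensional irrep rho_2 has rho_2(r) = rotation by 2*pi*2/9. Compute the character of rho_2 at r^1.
chi_{rho_2}(r^1) = 2*cos(2*pi*2*1/9) = 2*cos(4*pi/9)

rho_2(r^1) is rotation by angle 2*pi*2*1/9, whose trace is 2*cos(2*pi*2*1/9) = 2*cos(4*pi/9).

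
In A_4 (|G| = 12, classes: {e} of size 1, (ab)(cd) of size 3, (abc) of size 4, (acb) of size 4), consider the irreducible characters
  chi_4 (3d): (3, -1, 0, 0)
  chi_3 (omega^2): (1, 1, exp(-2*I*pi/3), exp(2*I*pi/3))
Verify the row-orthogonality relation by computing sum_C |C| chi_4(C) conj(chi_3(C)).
Sum = 0; so <chi_4, chi_3> = 0 (distinct irreducibles are orthogonal).

Derivation: Compute term by term over conjugacy classes (|C| * chi_4(C) * conj(chi_3(C))):
  1*(3)*conj(1) + 3*(-1)*conj(1) + 4*(0)*conj(exp(-2*I*pi/3)) + 4*(0)*conj(exp(2*I*pi/3))
  = (3) + (-3) + (0) + (0)
  = 0.
(Exp terms are combined using exp(i*s)*conj(exp(i*t)) = exp(i*(s-t)), and sums of them are collapsed using the identity that for every m > 1 the m distinct m-th roots of unity sum to 0, e.g. 1 + exp(2*I*pi/3) + exp(-2*I*pi/3) = 0.)
Dividing by |G| = 12 gives 0/12 = 0, matching the row-orthogonality relation <chi_4, chi_3> = [chi_4 = chi_3].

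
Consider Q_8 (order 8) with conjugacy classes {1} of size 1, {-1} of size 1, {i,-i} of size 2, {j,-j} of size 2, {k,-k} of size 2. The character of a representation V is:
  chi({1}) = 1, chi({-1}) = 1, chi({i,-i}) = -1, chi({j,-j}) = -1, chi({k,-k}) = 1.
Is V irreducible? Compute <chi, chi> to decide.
Irreducible: <chi, chi> = 1.

Derivation: <chi, chi> = (1/|G|) sum_C |C| * |chi(C)|^2 = (1/8)[1*|1|^2 + 1*|1|^2 + 2*|-1|^2 + 2*|-1|^2 + 2*|1|^2]
  = (1/8)[(1) + (1) + (2) + (2) + (2)] = 8/8 = 1.
A character is irreducible iff <chi, chi> = 1, so this representation is irreducible.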